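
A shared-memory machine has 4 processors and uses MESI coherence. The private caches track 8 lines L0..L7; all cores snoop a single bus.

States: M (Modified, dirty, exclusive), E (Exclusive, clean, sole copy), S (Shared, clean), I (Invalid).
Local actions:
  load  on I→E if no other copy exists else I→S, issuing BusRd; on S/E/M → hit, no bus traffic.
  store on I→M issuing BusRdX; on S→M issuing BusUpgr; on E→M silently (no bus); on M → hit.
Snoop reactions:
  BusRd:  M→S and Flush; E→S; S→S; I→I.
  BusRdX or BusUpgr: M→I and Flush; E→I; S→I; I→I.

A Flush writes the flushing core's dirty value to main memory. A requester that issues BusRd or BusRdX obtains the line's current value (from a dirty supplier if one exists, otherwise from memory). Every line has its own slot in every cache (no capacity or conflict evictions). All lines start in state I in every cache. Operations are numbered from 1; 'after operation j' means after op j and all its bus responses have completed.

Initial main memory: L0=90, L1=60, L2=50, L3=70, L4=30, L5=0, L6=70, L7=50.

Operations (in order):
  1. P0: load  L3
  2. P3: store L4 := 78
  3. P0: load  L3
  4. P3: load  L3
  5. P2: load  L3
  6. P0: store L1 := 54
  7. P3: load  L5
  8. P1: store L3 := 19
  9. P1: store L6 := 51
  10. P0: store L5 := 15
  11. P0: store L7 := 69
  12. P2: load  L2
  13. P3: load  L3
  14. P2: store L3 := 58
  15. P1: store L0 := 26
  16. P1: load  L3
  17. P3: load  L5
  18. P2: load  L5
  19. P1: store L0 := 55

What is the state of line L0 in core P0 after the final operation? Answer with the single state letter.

state = I

[1] P0: load  L3 | P0:E(70), P1:I, P2:I, P3:I | bus: BusRd
[2] P3: store L4 := 78 | P0:I, P1:I, P2:I, P3:M(78) | bus: BusRdX
[3] P0: load  L3 | P0:E(70), P1:I, P2:I, P3:I | bus: none
[4] P3: load  L3 | P0:S(70), P1:I, P2:I, P3:S(70) | bus: BusRd
[5] P2: load  L3 | P0:S(70), P1:I, P2:S(70), P3:S(70) | bus: BusRd
[6] P0: store L1 := 54 | P0:M(54), P1:I, P2:I, P3:I | bus: BusRdX
[7] P3: load  L5 | P0:I, P1:I, P2:I, P3:E(0) | bus: BusRd
[8] P1: store L3 := 19 | P0:I, P1:M(19), P2:I, P3:I | bus: BusRdX
[9] P1: store L6 := 51 | P0:I, P1:M(51), P2:I, P3:I | bus: BusRdX
[10] P0: store L5 := 15 | P0:M(15), P1:I, P2:I, P3:I | bus: BusRdX
[11] P0: store L7 := 69 | P0:M(69), P1:I, P2:I, P3:I | bus: BusRdX
[12] P2: load  L2 | P0:I, P1:I, P2:E(50), P3:I | bus: BusRd
[13] P3: load  L3 | P0:I, P1:S(19), P2:I, P3:S(19) | bus: BusRd,Flush
[14] P2: store L3 := 58 | P0:I, P1:I, P2:M(58), P3:I | bus: BusRdX
[15] P1: store L0 := 26 | P0:I, P1:M(26), P2:I, P3:I | bus: BusRdX
[16] P1: load  L3 | P0:I, P1:S(58), P2:S(58), P3:I | bus: BusRd,Flush
[17] P3: load  L5 | P0:S(15), P1:I, P2:I, P3:S(15) | bus: BusRd,Flush
[18] P2: load  L5 | P0:S(15), P1:I, P2:S(15), P3:S(15) | bus: BusRd
[19] P1: store L0 := 55 | P0:I, P1:M(55), P2:I, P3:I | bus: none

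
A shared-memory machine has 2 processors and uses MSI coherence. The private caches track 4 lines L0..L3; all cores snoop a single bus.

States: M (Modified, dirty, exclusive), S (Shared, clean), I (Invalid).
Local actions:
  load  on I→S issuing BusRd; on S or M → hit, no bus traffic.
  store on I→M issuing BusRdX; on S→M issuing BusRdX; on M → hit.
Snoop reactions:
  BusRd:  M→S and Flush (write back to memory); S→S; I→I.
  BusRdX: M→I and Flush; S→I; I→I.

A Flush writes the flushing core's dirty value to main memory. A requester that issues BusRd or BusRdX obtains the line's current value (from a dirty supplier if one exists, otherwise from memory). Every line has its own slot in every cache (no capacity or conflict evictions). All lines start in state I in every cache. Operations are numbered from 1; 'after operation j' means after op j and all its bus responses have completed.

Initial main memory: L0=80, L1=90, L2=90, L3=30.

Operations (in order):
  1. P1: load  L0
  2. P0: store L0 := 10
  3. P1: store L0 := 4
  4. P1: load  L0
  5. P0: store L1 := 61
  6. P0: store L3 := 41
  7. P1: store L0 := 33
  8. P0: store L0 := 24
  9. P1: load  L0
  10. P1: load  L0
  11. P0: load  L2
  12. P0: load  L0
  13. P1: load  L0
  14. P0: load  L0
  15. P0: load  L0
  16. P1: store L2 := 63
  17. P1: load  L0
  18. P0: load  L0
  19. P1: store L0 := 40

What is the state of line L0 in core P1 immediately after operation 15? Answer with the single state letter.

[1] P1: load  L0 | P0:I, P1:S(80) | bus: BusRd
[2] P0: store L0 := 10 | P0:M(10), P1:I | bus: BusRdX
[3] P1: store L0 := 4 | P0:I, P1:M(4) | bus: BusRdX,Flush
[4] P1: load  L0 | P0:I, P1:M(4) | bus: none
[5] P0: store L1 := 61 | P0:M(61), P1:I | bus: BusRdX
[6] P0: store L3 := 41 | P0:M(41), P1:I | bus: BusRdX
[7] P1: store L0 := 33 | P0:I, P1:M(33) | bus: none
[8] P0: store L0 := 24 | P0:M(24), P1:I | bus: BusRdX,Flush
[9] P1: load  L0 | P0:S(24), P1:S(24) | bus: BusRd,Flush
[10] P1: load  L0 | P0:S(24), P1:S(24) | bus: none
[11] P0: load  L2 | P0:S(90), P1:I | bus: BusRd
[12] P0: load  L0 | P0:S(24), P1:S(24) | bus: none
[13] P1: load  L0 | P0:S(24), P1:S(24) | bus: none
[14] P0: load  L0 | P0:S(24), P1:S(24) | bus: none
[15] P0: load  L0 | P0:S(24), P1:S(24) | bus: none
[16] P1: store L2 := 63 | P0:I, P1:M(63) | bus: BusRdX
[17] P1: load  L0 | P0:S(24), P1:S(24) | bus: none
[18] P0: load  L0 | P0:S(24), P1:S(24) | bus: none
[19] P1: store L0 := 40 | P0:I, P1:M(40) | bus: BusRdX

state = S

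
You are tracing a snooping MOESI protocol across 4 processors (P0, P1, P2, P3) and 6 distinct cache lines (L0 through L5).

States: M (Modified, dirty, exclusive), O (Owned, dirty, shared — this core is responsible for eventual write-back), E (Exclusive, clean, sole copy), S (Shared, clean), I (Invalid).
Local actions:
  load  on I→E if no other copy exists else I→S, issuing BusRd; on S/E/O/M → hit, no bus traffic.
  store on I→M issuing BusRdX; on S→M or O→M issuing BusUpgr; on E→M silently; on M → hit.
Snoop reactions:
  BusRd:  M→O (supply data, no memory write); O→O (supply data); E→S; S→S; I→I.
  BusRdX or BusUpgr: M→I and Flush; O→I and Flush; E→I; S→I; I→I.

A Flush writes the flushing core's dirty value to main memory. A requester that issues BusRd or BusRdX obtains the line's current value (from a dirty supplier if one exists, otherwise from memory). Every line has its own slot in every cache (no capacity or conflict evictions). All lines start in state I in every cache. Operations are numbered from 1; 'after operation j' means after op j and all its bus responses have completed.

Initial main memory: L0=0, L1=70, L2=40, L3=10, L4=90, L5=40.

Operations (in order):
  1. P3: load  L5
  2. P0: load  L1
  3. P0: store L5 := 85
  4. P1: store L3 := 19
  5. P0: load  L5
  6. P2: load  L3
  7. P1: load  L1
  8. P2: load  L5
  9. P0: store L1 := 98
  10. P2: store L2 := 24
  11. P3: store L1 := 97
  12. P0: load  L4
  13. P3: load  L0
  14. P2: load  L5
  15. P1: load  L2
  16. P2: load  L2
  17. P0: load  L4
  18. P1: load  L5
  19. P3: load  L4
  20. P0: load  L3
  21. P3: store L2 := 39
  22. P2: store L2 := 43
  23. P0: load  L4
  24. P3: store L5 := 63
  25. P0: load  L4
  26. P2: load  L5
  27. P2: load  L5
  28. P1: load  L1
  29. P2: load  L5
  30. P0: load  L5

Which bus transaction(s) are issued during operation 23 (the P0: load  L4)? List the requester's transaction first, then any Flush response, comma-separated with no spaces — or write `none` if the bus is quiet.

step 1: P3: load  L5  ⟶  IIIE  (L5)  txn=BusRd  M[L5]=40
step 2: P0: load  L1  ⟶  EIII  (L1)  txn=BusRd  M[L1]=70
step 3: P0: store L5 := 85  ⟶  MIII  (L5)  txn=BusRdX  M[L5]=40
step 4: P1: store L3 := 19  ⟶  IMII  (L3)  txn=BusRdX  M[L3]=10
step 5: P0: load  L5  ⟶  MIII  (L5)  txn=∅  M[L5]=40
step 6: P2: load  L3  ⟶  IOSI  (L3)  txn=BusRd  M[L3]=10
step 7: P1: load  L1  ⟶  SSII  (L1)  txn=BusRd  M[L1]=70
step 8: P2: load  L5  ⟶  OISI  (L5)  txn=BusRd  M[L5]=40
step 9: P0: store L1 := 98  ⟶  MIII  (L1)  txn=BusUpgr  M[L1]=70
step 10: P2: store L2 := 24  ⟶  IIMI  (L2)  txn=BusRdX  M[L2]=40
step 11: P3: store L1 := 97  ⟶  IIIM  (L1)  txn=BusRdX+Flush  M[L1]=98
step 12: P0: load  L4  ⟶  EIII  (L4)  txn=BusRd  M[L4]=90
step 13: P3: load  L0  ⟶  IIIE  (L0)  txn=BusRd  M[L0]=0
step 14: P2: load  L5  ⟶  OISI  (L5)  txn=∅  M[L5]=40
step 15: P1: load  L2  ⟶  ISOI  (L2)  txn=BusRd  M[L2]=40
step 16: P2: load  L2  ⟶  ISOI  (L2)  txn=∅  M[L2]=40
step 17: P0: load  L4  ⟶  EIII  (L4)  txn=∅  M[L4]=90
step 18: P1: load  L5  ⟶  OSSI  (L5)  txn=BusRd  M[L5]=40
step 19: P3: load  L4  ⟶  SIIS  (L4)  txn=BusRd  M[L4]=90
step 20: P0: load  L3  ⟶  SOSI  (L3)  txn=BusRd  M[L3]=10
step 21: P3: store L2 := 39  ⟶  IIIM  (L2)  txn=BusRdX+Flush  M[L2]=24
step 22: P2: store L2 := 43  ⟶  IIMI  (L2)  txn=BusRdX+Flush  M[L2]=39
step 23: P0: load  L4  ⟶  SIIS  (L4)  txn=∅  M[L4]=90
step 24: P3: store L5 := 63  ⟶  IIIM  (L5)  txn=BusRdX+Flush  M[L5]=85
step 25: P0: load  L4  ⟶  SIIS  (L4)  txn=∅  M[L4]=90
step 26: P2: load  L5  ⟶  IISO  (L5)  txn=BusRd  M[L5]=85
step 27: P2: load  L5  ⟶  IISO  (L5)  txn=∅  M[L5]=85
step 28: P1: load  L1  ⟶  ISIO  (L1)  txn=BusRd  M[L1]=98
step 29: P2: load  L5  ⟶  IISO  (L5)  txn=∅  M[L5]=85
step 30: P0: load  L5  ⟶  SISO  (L5)  txn=BusRd  M[L5]=85

bus = none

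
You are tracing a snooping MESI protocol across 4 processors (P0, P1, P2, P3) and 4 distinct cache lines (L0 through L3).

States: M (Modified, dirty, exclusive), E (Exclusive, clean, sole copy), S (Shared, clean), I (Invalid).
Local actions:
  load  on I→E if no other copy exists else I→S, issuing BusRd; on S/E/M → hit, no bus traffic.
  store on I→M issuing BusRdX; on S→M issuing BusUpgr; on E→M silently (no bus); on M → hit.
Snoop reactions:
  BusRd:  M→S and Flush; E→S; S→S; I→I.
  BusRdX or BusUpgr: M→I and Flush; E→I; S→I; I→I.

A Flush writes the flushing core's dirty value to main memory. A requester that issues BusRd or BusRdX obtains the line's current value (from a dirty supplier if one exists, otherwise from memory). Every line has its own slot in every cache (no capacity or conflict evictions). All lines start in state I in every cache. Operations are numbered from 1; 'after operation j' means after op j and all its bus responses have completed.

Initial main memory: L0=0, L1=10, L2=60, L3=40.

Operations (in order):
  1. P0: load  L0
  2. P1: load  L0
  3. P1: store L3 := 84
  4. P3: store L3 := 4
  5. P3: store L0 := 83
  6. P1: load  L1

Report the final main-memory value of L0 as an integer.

memory[L0] = 0

step 1: P0: load  L0  ⟶  EIII  (L0)  txn=BusRd  M[L0]=0
step 2: P1: load  L0  ⟶  SSII  (L0)  txn=BusRd  M[L0]=0
step 3: P1: store L3 := 84  ⟶  IMII  (L3)  txn=BusRdX  M[L3]=40
step 4: P3: store L3 := 4  ⟶  IIIM  (L3)  txn=BusRdX+Flush  M[L3]=84
step 5: P3: store L0 := 83  ⟶  IIIM  (L0)  txn=BusRdX  M[L0]=0
step 6: P1: load  L1  ⟶  IEII  (L1)  txn=BusRd  M[L1]=10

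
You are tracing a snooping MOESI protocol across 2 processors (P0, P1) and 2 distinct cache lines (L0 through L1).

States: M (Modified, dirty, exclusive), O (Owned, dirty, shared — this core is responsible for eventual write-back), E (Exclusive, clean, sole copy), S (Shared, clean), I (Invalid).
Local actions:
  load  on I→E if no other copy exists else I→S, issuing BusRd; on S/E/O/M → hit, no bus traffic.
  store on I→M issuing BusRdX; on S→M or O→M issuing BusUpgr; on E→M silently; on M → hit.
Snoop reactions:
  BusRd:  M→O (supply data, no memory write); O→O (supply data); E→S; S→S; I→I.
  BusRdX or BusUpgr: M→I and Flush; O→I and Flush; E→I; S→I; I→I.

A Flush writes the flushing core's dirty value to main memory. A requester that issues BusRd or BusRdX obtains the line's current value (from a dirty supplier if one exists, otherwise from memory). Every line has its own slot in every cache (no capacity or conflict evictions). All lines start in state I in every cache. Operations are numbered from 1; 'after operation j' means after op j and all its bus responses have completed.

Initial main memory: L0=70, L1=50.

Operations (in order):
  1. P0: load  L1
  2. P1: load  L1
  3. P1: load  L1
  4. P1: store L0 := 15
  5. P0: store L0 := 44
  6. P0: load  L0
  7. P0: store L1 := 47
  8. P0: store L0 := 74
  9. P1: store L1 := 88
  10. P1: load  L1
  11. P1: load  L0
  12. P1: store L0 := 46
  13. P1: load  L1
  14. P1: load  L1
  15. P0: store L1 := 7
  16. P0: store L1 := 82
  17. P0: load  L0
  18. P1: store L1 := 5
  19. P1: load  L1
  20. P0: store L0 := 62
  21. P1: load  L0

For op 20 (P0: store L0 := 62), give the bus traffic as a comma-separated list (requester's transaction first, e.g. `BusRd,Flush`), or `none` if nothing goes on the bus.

bus = BusUpgr,Flush

step 1: P0: load  L1  ⟶  EI  (L1)  txn=BusRd  M[L1]=50
step 2: P1: load  L1  ⟶  SS  (L1)  txn=BusRd  M[L1]=50
step 3: P1: load  L1  ⟶  SS  (L1)  txn=∅  M[L1]=50
step 4: P1: store L0 := 15  ⟶  IM  (L0)  txn=BusRdX  M[L0]=70
step 5: P0: store L0 := 44  ⟶  MI  (L0)  txn=BusRdX+Flush  M[L0]=15
step 6: P0: load  L0  ⟶  MI  (L0)  txn=∅  M[L0]=15
step 7: P0: store L1 := 47  ⟶  MI  (L1)  txn=BusUpgr  M[L1]=50
step 8: P0: store L0 := 74  ⟶  MI  (L0)  txn=∅  M[L0]=15
step 9: P1: store L1 := 88  ⟶  IM  (L1)  txn=BusRdX+Flush  M[L1]=47
step 10: P1: load  L1  ⟶  IM  (L1)  txn=∅  M[L1]=47
step 11: P1: load  L0  ⟶  OS  (L0)  txn=BusRd  M[L0]=15
step 12: P1: store L0 := 46  ⟶  IM  (L0)  txn=BusUpgr+Flush  M[L0]=74
step 13: P1: load  L1  ⟶  IM  (L1)  txn=∅  M[L1]=47
step 14: P1: load  L1  ⟶  IM  (L1)  txn=∅  M[L1]=47
step 15: P0: store L1 := 7  ⟶  MI  (L1)  txn=BusRdX+Flush  M[L1]=88
step 16: P0: store L1 := 82  ⟶  MI  (L1)  txn=∅  M[L1]=88
step 17: P0: load  L0  ⟶  SO  (L0)  txn=BusRd  M[L0]=74
step 18: P1: store L1 := 5  ⟶  IM  (L1)  txn=BusRdX+Flush  M[L1]=82
step 19: P1: load  L1  ⟶  IM  (L1)  txn=∅  M[L1]=82
step 20: P0: store L0 := 62  ⟶  MI  (L0)  txn=BusUpgr+Flush  M[L0]=46
step 21: P1: load  L0  ⟶  OS  (L0)  txn=BusRd  M[L0]=46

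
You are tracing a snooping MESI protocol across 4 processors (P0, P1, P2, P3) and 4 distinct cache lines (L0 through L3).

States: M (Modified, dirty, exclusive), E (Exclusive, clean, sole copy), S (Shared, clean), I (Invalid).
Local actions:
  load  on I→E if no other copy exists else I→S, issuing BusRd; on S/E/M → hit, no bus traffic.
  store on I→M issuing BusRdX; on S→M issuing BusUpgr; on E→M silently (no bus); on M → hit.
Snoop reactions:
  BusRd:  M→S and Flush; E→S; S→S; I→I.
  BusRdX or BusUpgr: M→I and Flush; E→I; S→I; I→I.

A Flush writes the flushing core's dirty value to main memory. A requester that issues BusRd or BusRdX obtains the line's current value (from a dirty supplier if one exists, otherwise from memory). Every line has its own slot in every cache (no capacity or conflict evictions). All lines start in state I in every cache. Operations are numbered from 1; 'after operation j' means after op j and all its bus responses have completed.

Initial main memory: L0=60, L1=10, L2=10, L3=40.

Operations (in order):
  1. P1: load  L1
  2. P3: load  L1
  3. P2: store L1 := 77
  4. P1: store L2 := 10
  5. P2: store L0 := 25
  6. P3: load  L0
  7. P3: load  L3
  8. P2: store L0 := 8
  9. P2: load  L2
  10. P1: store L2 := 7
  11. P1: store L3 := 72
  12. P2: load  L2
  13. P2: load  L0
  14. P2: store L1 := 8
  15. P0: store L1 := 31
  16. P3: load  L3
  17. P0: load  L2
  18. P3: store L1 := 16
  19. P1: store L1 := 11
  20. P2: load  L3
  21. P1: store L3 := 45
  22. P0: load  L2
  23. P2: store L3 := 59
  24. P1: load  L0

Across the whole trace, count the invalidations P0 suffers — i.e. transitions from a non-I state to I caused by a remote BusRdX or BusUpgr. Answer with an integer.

  op1 P1: load  L1 → I/E/I/I on L1; bus BusRd; mem=10
  op2 P3: load  L1 → I/S/I/S on L1; bus BusRd; mem=10
  op3 P2: store L1 := 77 → I/I/M/I on L1; bus BusRdX; mem=10
  op4 P1: store L2 := 10 → I/M/I/I on L2; bus BusRdX; mem=10
  op5 P2: store L0 := 25 → I/I/M/I on L0; bus BusRdX; mem=60
  op6 P3: load  L0 → I/I/S/S on L0; bus BusRd Flush; mem=25
  op7 P3: load  L3 → I/I/I/E on L3; bus BusRd; mem=40
  op8 P2: store L0 := 8 → I/I/M/I on L0; bus BusUpgr; mem=25
  op9 P2: load  L2 → I/S/S/I on L2; bus BusRd Flush; mem=10
  op10 P1: store L2 := 7 → I/M/I/I on L2; bus BusUpgr; mem=10
  op11 P1: store L3 := 72 → I/M/I/I on L3; bus BusRdX; mem=40
  op12 P2: load  L2 → I/S/S/I on L2; bus BusRd Flush; mem=7
  op13 P2: load  L0 → I/I/M/I on L0; bus (none); mem=25
  op14 P2: store L1 := 8 → I/I/M/I on L1; bus (none); mem=10
  op15 P0: store L1 := 31 → M/I/I/I on L1; bus BusRdX Flush; mem=8
  op16 P3: load  L3 → I/S/I/S on L3; bus BusRd Flush; mem=72
  op17 P0: load  L2 → S/S/S/I on L2; bus BusRd; mem=7
  op18 P3: store L1 := 16 → I/I/I/M on L1; bus BusRdX Flush; mem=31
  op19 P1: store L1 := 11 → I/M/I/I on L1; bus BusRdX Flush; mem=16
  op20 P2: load  L3 → I/S/S/S on L3; bus BusRd; mem=72
  op21 P1: store L3 := 45 → I/M/I/I on L3; bus BusUpgr; mem=72
  op22 P0: load  L2 → S/S/S/I on L2; bus (none); mem=7
  op23 P2: store L3 := 59 → I/I/M/I on L3; bus BusRdX Flush; mem=45
  op24 P1: load  L0 → I/S/S/I on L0; bus BusRd Flush; mem=8

invalidations = 1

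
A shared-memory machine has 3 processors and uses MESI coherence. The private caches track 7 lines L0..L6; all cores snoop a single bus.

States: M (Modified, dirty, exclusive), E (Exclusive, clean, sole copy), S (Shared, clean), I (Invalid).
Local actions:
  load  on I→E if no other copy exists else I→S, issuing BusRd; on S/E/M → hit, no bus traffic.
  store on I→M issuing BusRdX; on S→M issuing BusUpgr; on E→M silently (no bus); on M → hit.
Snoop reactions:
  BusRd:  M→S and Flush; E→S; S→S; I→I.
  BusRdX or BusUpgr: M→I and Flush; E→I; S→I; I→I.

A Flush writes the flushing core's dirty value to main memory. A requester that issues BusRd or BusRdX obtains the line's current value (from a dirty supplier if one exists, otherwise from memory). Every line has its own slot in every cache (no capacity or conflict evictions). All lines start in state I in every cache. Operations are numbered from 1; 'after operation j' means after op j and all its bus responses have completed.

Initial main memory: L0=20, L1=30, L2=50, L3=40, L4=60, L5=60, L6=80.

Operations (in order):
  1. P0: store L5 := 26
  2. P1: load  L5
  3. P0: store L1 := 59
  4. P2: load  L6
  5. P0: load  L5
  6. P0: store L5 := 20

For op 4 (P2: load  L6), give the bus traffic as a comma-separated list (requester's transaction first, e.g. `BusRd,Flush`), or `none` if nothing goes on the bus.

  op1 P0: store L5 := 26 → M/I/I on L5; bus BusRdX; mem=60
  op2 P1: load  L5 → S/S/I on L5; bus BusRd Flush; mem=26
  op3 P0: store L1 := 59 → M/I/I on L1; bus BusRdX; mem=30
  op4 P2: load  L6 → I/I/E on L6; bus BusRd; mem=80
  op5 P0: load  L5 → S/S/I on L5; bus (none); mem=26
  op6 P0: store L5 := 20 → M/I/I on L5; bus BusUpgr; mem=26

bus = BusRd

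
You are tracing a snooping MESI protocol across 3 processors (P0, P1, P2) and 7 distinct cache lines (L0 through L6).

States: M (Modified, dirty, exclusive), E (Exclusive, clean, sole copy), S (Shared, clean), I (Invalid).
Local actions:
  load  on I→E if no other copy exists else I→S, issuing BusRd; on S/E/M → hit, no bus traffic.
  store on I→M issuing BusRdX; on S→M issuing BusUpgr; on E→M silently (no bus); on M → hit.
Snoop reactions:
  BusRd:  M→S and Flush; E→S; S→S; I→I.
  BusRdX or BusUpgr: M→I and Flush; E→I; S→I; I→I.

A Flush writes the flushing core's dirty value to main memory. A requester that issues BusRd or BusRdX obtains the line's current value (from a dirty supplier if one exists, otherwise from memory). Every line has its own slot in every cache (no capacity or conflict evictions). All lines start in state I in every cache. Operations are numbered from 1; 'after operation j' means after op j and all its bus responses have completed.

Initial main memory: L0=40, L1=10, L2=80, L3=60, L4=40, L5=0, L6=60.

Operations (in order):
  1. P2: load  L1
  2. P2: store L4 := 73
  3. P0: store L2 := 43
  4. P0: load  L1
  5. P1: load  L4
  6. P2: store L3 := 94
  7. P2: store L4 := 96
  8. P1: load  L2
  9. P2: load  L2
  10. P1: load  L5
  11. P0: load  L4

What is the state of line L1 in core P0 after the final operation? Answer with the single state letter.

state = S

  op1 P2: load  L1 → I/I/E on L1; bus BusRd; mem=10
  op2 P2: store L4 := 73 → I/I/M on L4; bus BusRdX; mem=40
  op3 P0: store L2 := 43 → M/I/I on L2; bus BusRdX; mem=80
  op4 P0: load  L1 → S/I/S on L1; bus BusRd; mem=10
  op5 P1: load  L4 → I/S/S on L4; bus BusRd Flush; mem=73
  op6 P2: store L3 := 94 → I/I/M on L3; bus BusRdX; mem=60
  op7 P2: store L4 := 96 → I/I/M on L4; bus BusUpgr; mem=73
  op8 P1: load  L2 → S/S/I on L2; bus BusRd Flush; mem=43
  op9 P2: load  L2 → S/S/S on L2; bus BusRd; mem=43
  op10 P1: load  L5 → I/E/I on L5; bus BusRd; mem=0
  op11 P0: load  L4 → S/I/S on L4; bus BusRd Flush; mem=96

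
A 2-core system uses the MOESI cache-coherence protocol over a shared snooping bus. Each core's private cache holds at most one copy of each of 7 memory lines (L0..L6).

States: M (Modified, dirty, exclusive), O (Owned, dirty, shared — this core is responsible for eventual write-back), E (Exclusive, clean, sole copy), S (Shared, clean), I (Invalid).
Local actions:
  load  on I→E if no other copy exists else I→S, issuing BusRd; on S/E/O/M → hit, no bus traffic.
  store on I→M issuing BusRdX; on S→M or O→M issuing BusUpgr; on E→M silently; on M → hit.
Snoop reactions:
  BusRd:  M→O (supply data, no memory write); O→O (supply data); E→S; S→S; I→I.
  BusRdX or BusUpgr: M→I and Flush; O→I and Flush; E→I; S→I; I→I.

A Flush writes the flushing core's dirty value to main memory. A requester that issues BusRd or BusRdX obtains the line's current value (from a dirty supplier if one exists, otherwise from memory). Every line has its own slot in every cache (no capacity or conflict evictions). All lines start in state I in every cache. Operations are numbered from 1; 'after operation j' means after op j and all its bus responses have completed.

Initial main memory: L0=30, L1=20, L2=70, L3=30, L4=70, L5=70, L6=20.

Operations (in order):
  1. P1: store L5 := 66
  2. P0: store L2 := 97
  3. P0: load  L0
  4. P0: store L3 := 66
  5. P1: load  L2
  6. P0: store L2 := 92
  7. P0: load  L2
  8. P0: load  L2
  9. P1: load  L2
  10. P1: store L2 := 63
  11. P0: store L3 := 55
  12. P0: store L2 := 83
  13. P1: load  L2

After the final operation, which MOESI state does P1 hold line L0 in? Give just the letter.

  op1 P1: store L5 := 66 → I/M on L5; bus BusRdX; mem=70
  op2 P0: store L2 := 97 → M/I on L2; bus BusRdX; mem=70
  op3 P0: load  L0 → E/I on L0; bus BusRd; mem=30
  op4 P0: store L3 := 66 → M/I on L3; bus BusRdX; mem=30
  op5 P1: load  L2 → O/S on L2; bus BusRd; mem=70
  op6 P0: store L2 := 92 → M/I on L2; bus BusUpgr; mem=70
  op7 P0: load  L2 → M/I on L2; bus (none); mem=70
  op8 P0: load  L2 → M/I on L2; bus (none); mem=70
  op9 P1: load  L2 → O/S on L2; bus BusRd; mem=70
  op10 P1: store L2 := 63 → I/M on L2; bus BusUpgr Flush; mem=92
  op11 P0: store L3 := 55 → M/I on L3; bus (none); mem=30
  op12 P0: store L2 := 83 → M/I on L2; bus BusRdX Flush; mem=63
  op13 P1: load  L2 → O/S on L2; bus BusRd; mem=63

state = I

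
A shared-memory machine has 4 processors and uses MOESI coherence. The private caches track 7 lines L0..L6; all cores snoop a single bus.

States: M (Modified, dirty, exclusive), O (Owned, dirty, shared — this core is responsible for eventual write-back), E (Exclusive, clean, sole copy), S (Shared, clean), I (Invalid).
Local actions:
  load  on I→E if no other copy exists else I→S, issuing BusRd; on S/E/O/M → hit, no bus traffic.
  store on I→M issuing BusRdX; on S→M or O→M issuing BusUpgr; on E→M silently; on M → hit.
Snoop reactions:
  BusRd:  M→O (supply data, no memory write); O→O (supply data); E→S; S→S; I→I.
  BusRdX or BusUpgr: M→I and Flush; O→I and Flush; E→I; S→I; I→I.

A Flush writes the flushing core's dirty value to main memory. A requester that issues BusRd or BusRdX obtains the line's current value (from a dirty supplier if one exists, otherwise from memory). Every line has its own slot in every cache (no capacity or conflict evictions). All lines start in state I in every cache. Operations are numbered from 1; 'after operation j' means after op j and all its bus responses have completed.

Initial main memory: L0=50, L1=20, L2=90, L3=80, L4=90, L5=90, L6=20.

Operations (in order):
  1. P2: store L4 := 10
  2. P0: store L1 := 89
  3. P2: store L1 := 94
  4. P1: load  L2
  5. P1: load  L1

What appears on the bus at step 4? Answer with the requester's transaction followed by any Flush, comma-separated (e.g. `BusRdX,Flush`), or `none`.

bus = BusRd

step 1: P2: store L4 := 10  ⟶  IIMI  (L4)  txn=BusRdX  M[L4]=90
step 2: P0: store L1 := 89  ⟶  MIII  (L1)  txn=BusRdX  M[L1]=20
step 3: P2: store L1 := 94  ⟶  IIMI  (L1)  txn=BusRdX+Flush  M[L1]=89
step 4: P1: load  L2  ⟶  IEII  (L2)  txn=BusRd  M[L2]=90
step 5: P1: load  L1  ⟶  ISOI  (L1)  txn=BusRd  M[L1]=89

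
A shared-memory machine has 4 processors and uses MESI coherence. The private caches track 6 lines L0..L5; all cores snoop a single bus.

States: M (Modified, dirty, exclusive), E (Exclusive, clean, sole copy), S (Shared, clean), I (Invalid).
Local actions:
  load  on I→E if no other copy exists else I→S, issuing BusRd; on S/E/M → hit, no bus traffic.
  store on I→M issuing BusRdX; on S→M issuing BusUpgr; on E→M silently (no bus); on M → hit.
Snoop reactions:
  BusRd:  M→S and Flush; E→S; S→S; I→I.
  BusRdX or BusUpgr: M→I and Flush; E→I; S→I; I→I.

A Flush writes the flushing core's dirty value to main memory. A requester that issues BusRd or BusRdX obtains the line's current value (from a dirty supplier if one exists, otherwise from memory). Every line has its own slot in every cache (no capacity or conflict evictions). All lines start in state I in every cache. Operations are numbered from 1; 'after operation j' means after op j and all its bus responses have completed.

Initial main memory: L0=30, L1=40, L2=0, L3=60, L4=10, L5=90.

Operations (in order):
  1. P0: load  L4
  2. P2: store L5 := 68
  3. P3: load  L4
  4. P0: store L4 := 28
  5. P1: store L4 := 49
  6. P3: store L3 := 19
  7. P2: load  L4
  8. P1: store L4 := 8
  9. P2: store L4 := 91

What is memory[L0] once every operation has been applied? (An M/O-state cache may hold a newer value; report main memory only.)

memory[L0] = 30

1. P0: load  L4  bus=[BusRd]  L4: P0=E P1=I P2=I P3=I  mem[L4]=10
2. P2: store L5 := 68  bus=[BusRdX]  L5: P0=I P1=I P2=M P3=I  mem[L5]=90
3. P3: load  L4  bus=[BusRd]  L4: P0=S P1=I P2=I P3=S  mem[L4]=10
4. P0: store L4 := 28  bus=[BusUpgr]  L4: P0=M P1=I P2=I P3=I  mem[L4]=10
5. P1: store L4 := 49  bus=[BusRdX,Flush]  L4: P0=I P1=M P2=I P3=I  mem[L4]=28
6. P3: store L3 := 19  bus=[BusRdX]  L3: P0=I P1=I P2=I P3=M  mem[L3]=60
7. P2: load  L4  bus=[BusRd,Flush]  L4: P0=I P1=S P2=S P3=I  mem[L4]=49
8. P1: store L4 := 8  bus=[BusUpgr]  L4: P0=I P1=M P2=I P3=I  mem[L4]=49
9. P2: store L4 := 91  bus=[BusRdX,Flush]  L4: P0=I P1=I P2=M P3=I  mem[L4]=8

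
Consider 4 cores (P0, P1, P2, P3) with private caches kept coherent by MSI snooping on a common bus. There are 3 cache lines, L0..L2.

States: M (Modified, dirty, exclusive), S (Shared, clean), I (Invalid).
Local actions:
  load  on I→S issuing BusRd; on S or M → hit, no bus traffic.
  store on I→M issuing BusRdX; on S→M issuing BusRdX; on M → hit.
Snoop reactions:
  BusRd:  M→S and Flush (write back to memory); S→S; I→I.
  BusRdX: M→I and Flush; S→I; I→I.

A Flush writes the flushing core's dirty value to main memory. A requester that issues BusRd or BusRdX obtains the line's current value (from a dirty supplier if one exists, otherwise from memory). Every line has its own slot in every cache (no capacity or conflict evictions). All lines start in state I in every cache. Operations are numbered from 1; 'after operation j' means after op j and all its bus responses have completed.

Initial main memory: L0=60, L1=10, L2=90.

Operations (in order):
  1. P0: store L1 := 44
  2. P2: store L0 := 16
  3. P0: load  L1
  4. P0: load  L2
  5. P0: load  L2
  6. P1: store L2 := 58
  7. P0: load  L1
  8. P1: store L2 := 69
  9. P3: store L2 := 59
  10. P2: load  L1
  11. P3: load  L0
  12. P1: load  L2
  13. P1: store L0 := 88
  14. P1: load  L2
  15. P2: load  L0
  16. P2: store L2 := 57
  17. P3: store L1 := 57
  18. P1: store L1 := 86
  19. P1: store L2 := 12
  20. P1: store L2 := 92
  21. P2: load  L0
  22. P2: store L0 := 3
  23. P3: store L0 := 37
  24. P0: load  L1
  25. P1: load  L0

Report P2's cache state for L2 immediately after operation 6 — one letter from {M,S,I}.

[1] P0: store L1 := 44 | P0:M(44), P1:I, P2:I, P3:I | bus: BusRdX
[2] P2: store L0 := 16 | P0:I, P1:I, P2:M(16), P3:I | bus: BusRdX
[3] P0: load  L1 | P0:M(44), P1:I, P2:I, P3:I | bus: none
[4] P0: load  L2 | P0:S(90), P1:I, P2:I, P3:I | bus: BusRd
[5] P0: load  L2 | P0:S(90), P1:I, P2:I, P3:I | bus: none
[6] P1: store L2 := 58 | P0:I, P1:M(58), P2:I, P3:I | bus: BusRdX
[7] P0: load  L1 | P0:M(44), P1:I, P2:I, P3:I | bus: none
[8] P1: store L2 := 69 | P0:I, P1:M(69), P2:I, P3:I | bus: none
[9] P3: store L2 := 59 | P0:I, P1:I, P2:I, P3:M(59) | bus: BusRdX,Flush
[10] P2: load  L1 | P0:S(44), P1:I, P2:S(44), P3:I | bus: BusRd,Flush
[11] P3: load  L0 | P0:I, P1:I, P2:S(16), P3:S(16) | bus: BusRd,Flush
[12] P1: load  L2 | P0:I, P1:S(59), P2:I, P3:S(59) | bus: BusRd,Flush
[13] P1: store L0 := 88 | P0:I, P1:M(88), P2:I, P3:I | bus: BusRdX
[14] P1: load  L2 | P0:I, P1:S(59), P2:I, P3:S(59) | bus: none
[15] P2: load  L0 | P0:I, P1:S(88), P2:S(88), P3:I | bus: BusRd,Flush
[16] P2: store L2 := 57 | P0:I, P1:I, P2:M(57), P3:I | bus: BusRdX
[17] P3: store L1 := 57 | P0:I, P1:I, P2:I, P3:M(57) | bus: BusRdX
[18] P1: store L1 := 86 | P0:I, P1:M(86), P2:I, P3:I | bus: BusRdX,Flush
[19] P1: store L2 := 12 | P0:I, P1:M(12), P2:I, P3:I | bus: BusRdX,Flush
[20] P1: store L2 := 92 | P0:I, P1:M(92), P2:I, P3:I | bus: none
[21] P2: load  L0 | P0:I, P1:S(88), P2:S(88), P3:I | bus: none
[22] P2: store L0 := 3 | P0:I, P1:I, P2:M(3), P3:I | bus: BusRdX
[23] P3: store L0 := 37 | P0:I, P1:I, P2:I, P3:M(37) | bus: BusRdX,Flush
[24] P0: load  L1 | P0:S(86), P1:S(86), P2:I, P3:I | bus: BusRd,Flush
[25] P1: load  L0 | P0:I, P1:S(37), P2:I, P3:S(37) | bus: BusRd,Flush

state = I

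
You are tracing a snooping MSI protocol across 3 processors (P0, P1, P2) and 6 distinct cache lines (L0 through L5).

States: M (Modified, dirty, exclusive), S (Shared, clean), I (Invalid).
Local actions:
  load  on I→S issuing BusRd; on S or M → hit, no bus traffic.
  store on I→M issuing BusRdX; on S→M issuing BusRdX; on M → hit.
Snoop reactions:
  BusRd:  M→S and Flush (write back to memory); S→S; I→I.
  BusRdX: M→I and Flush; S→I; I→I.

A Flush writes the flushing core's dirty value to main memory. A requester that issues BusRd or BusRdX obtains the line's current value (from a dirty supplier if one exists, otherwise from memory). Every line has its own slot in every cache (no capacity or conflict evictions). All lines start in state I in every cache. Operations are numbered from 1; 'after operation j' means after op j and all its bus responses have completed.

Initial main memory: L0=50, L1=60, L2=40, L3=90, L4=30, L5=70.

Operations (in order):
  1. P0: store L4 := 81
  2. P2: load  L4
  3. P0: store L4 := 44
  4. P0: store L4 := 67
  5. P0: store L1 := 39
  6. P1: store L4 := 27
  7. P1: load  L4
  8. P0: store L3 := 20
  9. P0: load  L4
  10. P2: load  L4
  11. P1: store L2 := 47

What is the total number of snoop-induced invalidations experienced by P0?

invalidations = 1

  op1 P0: store L4 := 81 → M/I/I on L4; bus BusRdX; mem=30
  op2 P2: load  L4 → S/I/S on L4; bus BusRd Flush; mem=81
  op3 P0: store L4 := 44 → M/I/I on L4; bus BusRdX; mem=81
  op4 P0: store L4 := 67 → M/I/I on L4; bus (none); mem=81
  op5 P0: store L1 := 39 → M/I/I on L1; bus BusRdX; mem=60
  op6 P1: store L4 := 27 → I/M/I on L4; bus BusRdX Flush; mem=67
  op7 P1: load  L4 → I/M/I on L4; bus (none); mem=67
  op8 P0: store L3 := 20 → M/I/I on L3; bus BusRdX; mem=90
  op9 P0: load  L4 → S/S/I on L4; bus BusRd Flush; mem=27
  op10 P2: load  L4 → S/S/S on L4; bus BusRd; mem=27
  op11 P1: store L2 := 47 → I/M/I on L2; bus BusRdX; mem=40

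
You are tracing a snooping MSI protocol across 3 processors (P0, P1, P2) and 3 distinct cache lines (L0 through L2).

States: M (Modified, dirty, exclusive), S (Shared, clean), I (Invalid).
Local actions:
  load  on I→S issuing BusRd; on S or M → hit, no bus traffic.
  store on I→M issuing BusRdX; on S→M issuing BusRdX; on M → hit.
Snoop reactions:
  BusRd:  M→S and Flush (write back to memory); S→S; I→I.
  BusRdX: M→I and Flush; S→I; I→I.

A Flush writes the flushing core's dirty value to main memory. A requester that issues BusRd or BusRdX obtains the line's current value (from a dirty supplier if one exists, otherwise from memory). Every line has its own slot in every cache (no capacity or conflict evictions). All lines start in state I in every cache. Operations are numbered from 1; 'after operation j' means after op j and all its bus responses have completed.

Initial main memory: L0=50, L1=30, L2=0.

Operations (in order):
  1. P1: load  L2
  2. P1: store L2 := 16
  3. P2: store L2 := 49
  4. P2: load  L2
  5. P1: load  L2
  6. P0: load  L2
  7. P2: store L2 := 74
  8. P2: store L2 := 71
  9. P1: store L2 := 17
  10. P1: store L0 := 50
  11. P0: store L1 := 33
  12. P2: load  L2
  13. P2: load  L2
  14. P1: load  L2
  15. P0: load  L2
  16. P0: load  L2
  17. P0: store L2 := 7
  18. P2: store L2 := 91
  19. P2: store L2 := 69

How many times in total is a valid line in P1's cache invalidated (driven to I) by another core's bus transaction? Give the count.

1. P1: load  L2  bus=[BusRd]  L2: P0=I P1=S P2=I  mem[L2]=0
2. P1: store L2 := 16  bus=[BusRdX]  L2: P0=I P1=M P2=I  mem[L2]=0
3. P2: store L2 := 49  bus=[BusRdX,Flush]  L2: P0=I P1=I P2=M  mem[L2]=16
4. P2: load  L2  bus=[-]  L2: P0=I P1=I P2=M  mem[L2]=16
5. P1: load  L2  bus=[BusRd,Flush]  L2: P0=I P1=S P2=S  mem[L2]=49
6. P0: load  L2  bus=[BusRd]  L2: P0=S P1=S P2=S  mem[L2]=49
7. P2: store L2 := 74  bus=[BusRdX]  L2: P0=I P1=I P2=M  mem[L2]=49
8. P2: store L2 := 71  bus=[-]  L2: P0=I P1=I P2=M  mem[L2]=49
9. P1: store L2 := 17  bus=[BusRdX,Flush]  L2: P0=I P1=M P2=I  mem[L2]=71
10. P1: store L0 := 50  bus=[BusRdX]  L0: P0=I P1=M P2=I  mem[L0]=50
11. P0: store L1 := 33  bus=[BusRdX]  L1: P0=M P1=I P2=I  mem[L1]=30
12. P2: load  L2  bus=[BusRd,Flush]  L2: P0=I P1=S P2=S  mem[L2]=17
13. P2: load  L2  bus=[-]  L2: P0=I P1=S P2=S  mem[L2]=17
14. P1: load  L2  bus=[-]  L2: P0=I P1=S P2=S  mem[L2]=17
15. P0: load  L2  bus=[BusRd]  L2: P0=S P1=S P2=S  mem[L2]=17
16. P0: load  L2  bus=[-]  L2: P0=S P1=S P2=S  mem[L2]=17
17. P0: store L2 := 7  bus=[BusRdX]  L2: P0=M P1=I P2=I  mem[L2]=17
18. P2: store L2 := 91  bus=[BusRdX,Flush]  L2: P0=I P1=I P2=M  mem[L2]=7
19. P2: store L2 := 69  bus=[-]  L2: P0=I P1=I P2=M  mem[L2]=7

invalidations = 3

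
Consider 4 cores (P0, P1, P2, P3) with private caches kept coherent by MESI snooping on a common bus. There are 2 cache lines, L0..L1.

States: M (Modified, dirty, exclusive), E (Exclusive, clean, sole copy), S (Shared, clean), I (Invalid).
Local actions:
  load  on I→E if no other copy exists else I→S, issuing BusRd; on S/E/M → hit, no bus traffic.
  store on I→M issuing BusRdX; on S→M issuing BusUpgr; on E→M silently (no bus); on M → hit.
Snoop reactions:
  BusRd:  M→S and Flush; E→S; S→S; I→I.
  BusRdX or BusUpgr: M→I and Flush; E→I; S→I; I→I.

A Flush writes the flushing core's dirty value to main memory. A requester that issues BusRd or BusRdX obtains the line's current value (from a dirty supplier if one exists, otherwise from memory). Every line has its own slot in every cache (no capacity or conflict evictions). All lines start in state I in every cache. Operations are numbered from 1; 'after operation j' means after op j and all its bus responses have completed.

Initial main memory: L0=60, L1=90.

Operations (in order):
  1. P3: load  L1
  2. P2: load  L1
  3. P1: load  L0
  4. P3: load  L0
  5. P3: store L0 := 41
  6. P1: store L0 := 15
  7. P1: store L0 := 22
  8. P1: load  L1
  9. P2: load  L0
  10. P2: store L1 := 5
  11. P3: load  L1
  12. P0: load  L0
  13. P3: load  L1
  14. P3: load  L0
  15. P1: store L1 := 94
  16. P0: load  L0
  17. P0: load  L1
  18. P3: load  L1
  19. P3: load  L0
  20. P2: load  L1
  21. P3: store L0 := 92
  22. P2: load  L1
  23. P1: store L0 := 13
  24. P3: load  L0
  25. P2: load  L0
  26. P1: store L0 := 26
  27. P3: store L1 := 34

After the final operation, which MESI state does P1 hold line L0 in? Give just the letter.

state = M

  op1 P3: load  L1 → I/I/I/E on L1; bus BusRd; mem=90
  op2 P2: load  L1 → I/I/S/S on L1; bus BusRd; mem=90
  op3 P1: load  L0 → I/E/I/I on L0; bus BusRd; mem=60
  op4 P3: load  L0 → I/S/I/S on L0; bus BusRd; mem=60
  op5 P3: store L0 := 41 → I/I/I/M on L0; bus BusUpgr; mem=60
  op6 P1: store L0 := 15 → I/M/I/I on L0; bus BusRdX Flush; mem=41
  op7 P1: store L0 := 22 → I/M/I/I on L0; bus (none); mem=41
  op8 P1: load  L1 → I/S/S/S on L1; bus BusRd; mem=90
  op9 P2: load  L0 → I/S/S/I on L0; bus BusRd Flush; mem=22
  op10 P2: store L1 := 5 → I/I/M/I on L1; bus BusUpgr; mem=90
  op11 P3: load  L1 → I/I/S/S on L1; bus BusRd Flush; mem=5
  op12 P0: load  L0 → S/S/S/I on L0; bus BusRd; mem=22
  op13 P3: load  L1 → I/I/S/S on L1; bus (none); mem=5
  op14 P3: load  L0 → S/S/S/S on L0; bus BusRd; mem=22
  op15 P1: store L1 := 94 → I/M/I/I on L1; bus BusRdX; mem=5
  op16 P0: load  L0 → S/S/S/S on L0; bus (none); mem=22
  op17 P0: load  L1 → S/S/I/I on L1; bus BusRd Flush; mem=94
  op18 P3: load  L1 → S/S/I/S on L1; bus BusRd; mem=94
  op19 P3: load  L0 → S/S/S/S on L0; bus (none); mem=22
  op20 P2: load  L1 → S/S/S/S on L1; bus BusRd; mem=94
  op21 P3: store L0 := 92 → I/I/I/M on L0; bus BusUpgr; mem=22
  op22 P2: load  L1 → S/S/S/S on L1; bus (none); mem=94
  op23 P1: store L0 := 13 → I/M/I/I on L0; bus BusRdX Flush; mem=92
  op24 P3: load  L0 → I/S/I/S on L0; bus BusRd Flush; mem=13
  op25 P2: load  L0 → I/S/S/S on L0; bus BusRd; mem=13
  op26 P1: store L0 := 26 → I/M/I/I on L0; bus BusUpgr; mem=13
  op27 P3: store L1 := 34 → I/I/I/M on L1; bus BusUpgr; mem=94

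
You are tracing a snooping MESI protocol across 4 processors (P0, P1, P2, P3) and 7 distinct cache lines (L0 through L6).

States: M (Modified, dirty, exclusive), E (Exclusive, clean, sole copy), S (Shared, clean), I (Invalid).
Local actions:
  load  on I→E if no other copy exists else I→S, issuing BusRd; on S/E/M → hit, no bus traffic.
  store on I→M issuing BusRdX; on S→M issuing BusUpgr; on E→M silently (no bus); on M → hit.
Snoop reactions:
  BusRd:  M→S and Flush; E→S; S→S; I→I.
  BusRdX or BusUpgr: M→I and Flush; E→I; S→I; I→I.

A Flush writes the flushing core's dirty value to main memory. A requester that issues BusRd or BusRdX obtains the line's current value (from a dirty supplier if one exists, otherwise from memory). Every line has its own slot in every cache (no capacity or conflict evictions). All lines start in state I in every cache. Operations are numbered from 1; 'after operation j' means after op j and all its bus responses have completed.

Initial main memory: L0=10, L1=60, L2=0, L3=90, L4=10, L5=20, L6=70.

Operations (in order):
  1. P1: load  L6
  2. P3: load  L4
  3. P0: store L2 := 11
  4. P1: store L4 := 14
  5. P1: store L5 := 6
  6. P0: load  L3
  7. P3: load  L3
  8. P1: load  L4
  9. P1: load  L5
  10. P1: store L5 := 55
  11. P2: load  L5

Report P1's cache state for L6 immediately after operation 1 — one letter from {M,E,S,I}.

state = E

step 1: P1: load  L6  ⟶  IEII  (L6)  txn=BusRd  M[L6]=70
step 2: P3: load  L4  ⟶  IIIE  (L4)  txn=BusRd  M[L4]=10
step 3: P0: store L2 := 11  ⟶  MIII  (L2)  txn=BusRdX  M[L2]=0
step 4: P1: store L4 := 14  ⟶  IMII  (L4)  txn=BusRdX  M[L4]=10
step 5: P1: store L5 := 6  ⟶  IMII  (L5)  txn=BusRdX  M[L5]=20
step 6: P0: load  L3  ⟶  EIII  (L3)  txn=BusRd  M[L3]=90
step 7: P3: load  L3  ⟶  SIIS  (L3)  txn=BusRd  M[L3]=90
step 8: P1: load  L4  ⟶  IMII  (L4)  txn=∅  M[L4]=10
step 9: P1: load  L5  ⟶  IMII  (L5)  txn=∅  M[L5]=20
step 10: P1: store L5 := 55  ⟶  IMII  (L5)  txn=∅  M[L5]=20
step 11: P2: load  L5  ⟶  ISSI  (L5)  txn=BusRd+Flush  M[L5]=55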